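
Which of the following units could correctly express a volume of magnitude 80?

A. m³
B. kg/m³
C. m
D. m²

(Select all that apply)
A

volume has SI base units: m^3

Checking each option against m^3:
  A. m³: ✓ matches
  B. kg/m³: ✗ does not match
  C. m: ✗ does not match
  D. m²: ✗ does not match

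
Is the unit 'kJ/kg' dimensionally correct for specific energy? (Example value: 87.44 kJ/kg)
Yes

specific energy has SI base units: m^2 / s^2
kJ/kg reduces to the same SI base units, so it is a valid unit for specific energy.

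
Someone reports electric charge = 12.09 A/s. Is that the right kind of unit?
No

electric charge has SI base units: A * s
A/s does NOT reduce to A * s; a valid unit for electric charge would be e.g. C.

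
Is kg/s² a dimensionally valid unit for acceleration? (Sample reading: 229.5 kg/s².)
No

acceleration has SI base units: m / s^2
kg/s² does NOT reduce to m / s^2; a valid unit for acceleration would be e.g. m/s².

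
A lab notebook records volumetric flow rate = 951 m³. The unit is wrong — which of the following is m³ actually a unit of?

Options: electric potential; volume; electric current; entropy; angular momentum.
volume

volumetric flow rate should have units dimensionally equivalent to m^3 / s (e.g. m³/s).
The given unit 'm³' reduces to m^3. Of the listed options, that is the dimensionality of volume.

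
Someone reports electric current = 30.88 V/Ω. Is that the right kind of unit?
Yes

electric current has SI base units: A
V/Ω reduces to the same SI base units, so it is a valid unit for electric current.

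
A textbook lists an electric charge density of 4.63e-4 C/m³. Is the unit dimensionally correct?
Yes

electric charge density has SI base units: A * s / m^3
C/m³ reduces to the same SI base units, so it is a valid unit for electric charge density.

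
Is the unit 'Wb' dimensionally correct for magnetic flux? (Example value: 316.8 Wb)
Yes

magnetic flux has SI base units: kg * m^2 / (A * s^2)
Wb reduces to the same SI base units, so it is a valid unit for magnetic flux.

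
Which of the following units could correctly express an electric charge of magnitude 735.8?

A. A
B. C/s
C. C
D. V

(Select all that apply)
C

electric charge has SI base units: A * s

Checking each option against A * s:
  A. A: ✗ does not match
  B. C/s: ✗ does not match
  C. C: ✓ matches
  D. V: ✗ does not match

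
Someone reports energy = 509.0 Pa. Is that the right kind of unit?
No

energy has SI base units: kg * m^2 / s^2
Pa does NOT reduce to kg * m^2 / s^2; a valid unit for energy would be e.g. J.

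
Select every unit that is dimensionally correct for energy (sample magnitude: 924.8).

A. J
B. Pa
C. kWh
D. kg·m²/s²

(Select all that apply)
A, C, D

energy has SI base units: kg * m^2 / s^2

Checking each option against kg * m^2 / s^2:
  A. J: ✓ matches
  B. Pa: ✗ does not match
  C. kWh: ✓ matches
  D. kg·m²/s²: ✓ matches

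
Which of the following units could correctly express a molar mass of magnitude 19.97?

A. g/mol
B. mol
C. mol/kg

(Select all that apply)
A

molar mass has SI base units: kg / mol

Checking each option against kg / mol:
  A. g/mol: ✓ matches
  B. mol: ✗ does not match
  C. mol/kg: ✗ does not match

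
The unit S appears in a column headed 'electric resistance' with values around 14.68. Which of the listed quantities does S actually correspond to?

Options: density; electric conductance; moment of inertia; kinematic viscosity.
electric conductance

electric resistance should have units dimensionally equivalent to kg * m^2 / (A^2 * s^3) (e.g. Ω).
The given unit 'S' reduces to A^2 * s^3 / (kg * m^2). Of the listed options, that is the dimensionality of electric conductance.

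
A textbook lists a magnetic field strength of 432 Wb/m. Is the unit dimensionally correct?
No

magnetic field strength has SI base units: A / m
Wb/m does NOT reduce to A / m; a valid unit for magnetic field strength would be e.g. A/m.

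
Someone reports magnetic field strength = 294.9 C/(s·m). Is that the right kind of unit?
Yes

magnetic field strength has SI base units: A / m
C/(s·m) reduces to the same SI base units, so it is a valid unit for magnetic field strength.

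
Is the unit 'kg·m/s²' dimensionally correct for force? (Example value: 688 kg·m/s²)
Yes

force has SI base units: kg * m / s^2
kg·m/s² reduces to the same SI base units, so it is a valid unit for force.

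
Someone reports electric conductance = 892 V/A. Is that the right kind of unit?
No

electric conductance has SI base units: A^2 * s^3 / (kg * m^2)
V/A does NOT reduce to A^2 * s^3 / (kg * m^2); a valid unit for electric conductance would be e.g. S.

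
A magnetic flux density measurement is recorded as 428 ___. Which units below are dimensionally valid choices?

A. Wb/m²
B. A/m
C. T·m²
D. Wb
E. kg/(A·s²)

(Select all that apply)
A, E

magnetic flux density has SI base units: kg / (A * s^2)

Checking each option against kg / (A * s^2):
  A. Wb/m²: ✓ matches
  B. A/m: ✗ does not match
  C. T·m²: ✗ does not match
  D. Wb: ✗ does not match
  E. kg/(A·s²): ✓ matches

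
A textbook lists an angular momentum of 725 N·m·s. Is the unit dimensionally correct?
Yes

angular momentum has SI base units: kg * m^2 / s
N·m·s reduces to the same SI base units, so it is a valid unit for angular momentum.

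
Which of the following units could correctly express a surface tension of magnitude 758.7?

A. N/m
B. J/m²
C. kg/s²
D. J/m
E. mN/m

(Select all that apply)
A, B, C, E

surface tension has SI base units: kg / s^2

Checking each option against kg / s^2:
  A. N/m: ✓ matches
  B. J/m²: ✓ matches
  C. kg/s²: ✓ matches
  D. J/m: ✗ does not match
  E. mN/m: ✓ matches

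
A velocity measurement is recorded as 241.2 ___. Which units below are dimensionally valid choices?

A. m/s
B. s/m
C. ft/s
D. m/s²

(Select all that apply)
A, C

velocity has SI base units: m / s

Checking each option against m / s:
  A. m/s: ✓ matches
  B. s/m: ✗ does not match
  C. ft/s: ✓ matches
  D. m/s²: ✗ does not match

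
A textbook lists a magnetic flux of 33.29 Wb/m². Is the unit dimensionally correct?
No

magnetic flux has SI base units: kg * m^2 / (A * s^2)
Wb/m² does NOT reduce to kg * m^2 / (A * s^2); a valid unit for magnetic flux would be e.g. Wb.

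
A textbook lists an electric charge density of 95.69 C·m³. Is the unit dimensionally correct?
No

electric charge density has SI base units: A * s / m^3
C·m³ does NOT reduce to A * s / m^3; a valid unit for electric charge density would be e.g. C/m³.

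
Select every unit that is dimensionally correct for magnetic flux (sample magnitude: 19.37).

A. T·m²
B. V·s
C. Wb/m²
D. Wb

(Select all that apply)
A, B, D

magnetic flux has SI base units: kg * m^2 / (A * s^2)

Checking each option against kg * m^2 / (A * s^2):
  A. T·m²: ✓ matches
  B. V·s: ✓ matches
  C. Wb/m²: ✗ does not match
  D. Wb: ✓ matches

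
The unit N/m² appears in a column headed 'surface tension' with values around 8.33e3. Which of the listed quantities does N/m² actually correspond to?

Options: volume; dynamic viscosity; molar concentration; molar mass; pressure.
pressure

surface tension should have units dimensionally equivalent to kg / s^2 (e.g. N/m).
The given unit 'N/m²' reduces to kg / (m * s^2). Of the listed options, that is the dimensionality of pressure.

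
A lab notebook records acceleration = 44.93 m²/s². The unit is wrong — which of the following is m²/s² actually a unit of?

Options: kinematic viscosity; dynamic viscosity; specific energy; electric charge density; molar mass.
specific energy

acceleration should have units dimensionally equivalent to m / s^2 (e.g. m/s²).
The given unit 'm²/s²' reduces to m^2 / s^2. Of the listed options, that is the dimensionality of specific energy.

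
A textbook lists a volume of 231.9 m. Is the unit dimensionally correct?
No

volume has SI base units: m^3
m does NOT reduce to m^3; a valid unit for volume would be e.g. m³.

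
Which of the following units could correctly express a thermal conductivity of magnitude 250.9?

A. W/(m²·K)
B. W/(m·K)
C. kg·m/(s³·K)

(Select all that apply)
B, C

thermal conductivity has SI base units: kg * m / (s^3 * K)

Checking each option against kg * m / (s^3 * K):
  A. W/(m²·K): ✗ does not match
  B. W/(m·K): ✓ matches
  C. kg·m/(s³·K): ✓ matches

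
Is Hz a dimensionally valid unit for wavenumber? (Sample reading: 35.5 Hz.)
No

wavenumber has SI base units: 1 / m
Hz does NOT reduce to 1 / m; a valid unit for wavenumber would be e.g. 1/m.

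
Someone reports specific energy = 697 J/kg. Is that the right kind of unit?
Yes

specific energy has SI base units: m^2 / s^2
J/kg reduces to the same SI base units, so it is a valid unit for specific energy.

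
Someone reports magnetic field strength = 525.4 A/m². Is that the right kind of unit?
No

magnetic field strength has SI base units: A / m
A/m² does NOT reduce to A / m; a valid unit for magnetic field strength would be e.g. A/m.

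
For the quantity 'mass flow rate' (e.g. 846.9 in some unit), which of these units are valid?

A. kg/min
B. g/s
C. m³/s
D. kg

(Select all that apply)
A, B

mass flow rate has SI base units: kg / s

Checking each option against kg / s:
  A. kg/min: ✓ matches
  B. g/s: ✓ matches
  C. m³/s: ✗ does not match
  D. kg: ✗ does not match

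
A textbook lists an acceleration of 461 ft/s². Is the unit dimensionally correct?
Yes

acceleration has SI base units: m / s^2
ft/s² reduces to the same SI base units, so it is a valid unit for acceleration.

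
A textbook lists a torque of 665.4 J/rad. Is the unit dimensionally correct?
Yes

torque has SI base units: kg * m^2 / s^2
J/rad reduces to the same SI base units, so it is a valid unit for torque.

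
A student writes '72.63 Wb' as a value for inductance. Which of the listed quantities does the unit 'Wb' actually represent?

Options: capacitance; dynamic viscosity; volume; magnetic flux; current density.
magnetic flux

inductance should have units dimensionally equivalent to kg * m^2 / (A^2 * s^2) (e.g. H).
The given unit 'Wb' reduces to kg * m^2 / (A * s^2). Of the listed options, that is the dimensionality of magnetic flux.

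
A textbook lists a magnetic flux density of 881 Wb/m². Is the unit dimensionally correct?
Yes

magnetic flux density has SI base units: kg / (A * s^2)
Wb/m² reduces to the same SI base units, so it is a valid unit for magnetic flux density.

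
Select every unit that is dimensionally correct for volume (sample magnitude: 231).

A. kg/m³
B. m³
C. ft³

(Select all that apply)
B, C

volume has SI base units: m^3

Checking each option against m^3:
  A. kg/m³: ✗ does not match
  B. m³: ✓ matches
  C. ft³: ✓ matches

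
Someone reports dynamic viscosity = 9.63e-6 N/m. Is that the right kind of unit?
No

dynamic viscosity has SI base units: kg / (m * s)
N/m does NOT reduce to kg / (m * s); a valid unit for dynamic viscosity would be e.g. Pa·s.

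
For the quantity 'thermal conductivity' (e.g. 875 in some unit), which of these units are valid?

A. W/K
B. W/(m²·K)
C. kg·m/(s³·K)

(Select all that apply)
C

thermal conductivity has SI base units: kg * m / (s^3 * K)

Checking each option against kg * m / (s^3 * K):
  A. W/K: ✗ does not match
  B. W/(m²·K): ✗ does not match
  C. kg·m/(s³·K): ✓ matches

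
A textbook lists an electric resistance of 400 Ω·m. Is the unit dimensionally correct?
No

electric resistance has SI base units: kg * m^2 / (A^2 * s^3)
Ω·m does NOT reduce to kg * m^2 / (A^2 * s^3); a valid unit for electric resistance would be e.g. Ω.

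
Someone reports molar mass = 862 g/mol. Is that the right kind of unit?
Yes

molar mass has SI base units: kg / mol
g/mol reduces to the same SI base units, so it is a valid unit for molar mass.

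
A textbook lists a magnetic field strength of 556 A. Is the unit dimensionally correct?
No

magnetic field strength has SI base units: A / m
A does NOT reduce to A / m; a valid unit for magnetic field strength would be e.g. A/m.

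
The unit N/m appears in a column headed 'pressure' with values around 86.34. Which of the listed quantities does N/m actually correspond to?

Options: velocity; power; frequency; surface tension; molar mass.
surface tension

pressure should have units dimensionally equivalent to kg / (m * s^2) (e.g. Pa).
The given unit 'N/m' reduces to kg / s^2. Of the listed options, that is the dimensionality of surface tension.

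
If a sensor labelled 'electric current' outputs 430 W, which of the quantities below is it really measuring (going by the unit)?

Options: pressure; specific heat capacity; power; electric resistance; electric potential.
power

electric current should have units dimensionally equivalent to A (e.g. A).
The given unit 'W' reduces to kg * m^2 / s^3. Of the listed options, that is the dimensionality of power.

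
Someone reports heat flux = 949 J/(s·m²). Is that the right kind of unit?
Yes

heat flux has SI base units: kg / s^3
J/(s·m²) reduces to the same SI base units, so it is a valid unit for heat flux.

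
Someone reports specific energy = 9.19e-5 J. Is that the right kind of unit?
No

specific energy has SI base units: m^2 / s^2
J does NOT reduce to m^2 / s^2; a valid unit for specific energy would be e.g. J/kg.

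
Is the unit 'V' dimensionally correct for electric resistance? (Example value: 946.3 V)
No

electric resistance has SI base units: kg * m^2 / (A^2 * s^3)
V does NOT reduce to kg * m^2 / (A^2 * s^3); a valid unit for electric resistance would be e.g. Ω.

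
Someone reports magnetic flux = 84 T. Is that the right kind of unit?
No

magnetic flux has SI base units: kg * m^2 / (A * s^2)
T does NOT reduce to kg * m^2 / (A * s^2); a valid unit for magnetic flux would be e.g. Wb.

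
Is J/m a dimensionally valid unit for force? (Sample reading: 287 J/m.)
Yes

force has SI base units: kg * m / s^2
J/m reduces to the same SI base units, so it is a valid unit for force.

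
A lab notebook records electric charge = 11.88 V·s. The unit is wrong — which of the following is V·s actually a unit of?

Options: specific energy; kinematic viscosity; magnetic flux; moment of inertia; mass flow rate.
magnetic flux

electric charge should have units dimensionally equivalent to A * s (e.g. C).
The given unit 'V·s' reduces to kg * m^2 / (A * s^2). Of the listed options, that is the dimensionality of magnetic flux.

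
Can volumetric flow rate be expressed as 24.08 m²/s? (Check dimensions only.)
No

volumetric flow rate has SI base units: m^3 / s
m²/s does NOT reduce to m^3 / s; a valid unit for volumetric flow rate would be e.g. m³/s.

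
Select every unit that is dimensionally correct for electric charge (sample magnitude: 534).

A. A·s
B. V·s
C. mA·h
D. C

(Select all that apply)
A, C, D

electric charge has SI base units: A * s

Checking each option against A * s:
  A. A·s: ✓ matches
  B. V·s: ✗ does not match
  C. mA·h: ✓ matches
  D. C: ✓ matches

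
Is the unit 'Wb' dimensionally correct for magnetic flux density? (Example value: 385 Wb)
No

magnetic flux density has SI base units: kg / (A * s^2)
Wb does NOT reduce to kg / (A * s^2); a valid unit for magnetic flux density would be e.g. T.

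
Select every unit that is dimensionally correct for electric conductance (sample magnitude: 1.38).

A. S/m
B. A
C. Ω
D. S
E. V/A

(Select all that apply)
D

electric conductance has SI base units: A^2 * s^3 / (kg * m^2)

Checking each option against A^2 * s^3 / (kg * m^2):
  A. S/m: ✗ does not match
  B. A: ✗ does not match
  C. Ω: ✗ does not match
  D. S: ✓ matches
  E. V/A: ✗ does not match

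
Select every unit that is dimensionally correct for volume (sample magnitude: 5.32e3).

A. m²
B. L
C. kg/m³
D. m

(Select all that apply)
B

volume has SI base units: m^3

Checking each option against m^3:
  A. m²: ✗ does not match
  B. L: ✓ matches
  C. kg/m³: ✗ does not match
  D. m: ✗ does not match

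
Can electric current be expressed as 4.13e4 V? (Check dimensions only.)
No

electric current has SI base units: A
V does NOT reduce to A; a valid unit for electric current would be e.g. A.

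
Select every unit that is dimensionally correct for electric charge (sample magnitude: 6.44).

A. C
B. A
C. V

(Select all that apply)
A

electric charge has SI base units: A * s

Checking each option against A * s:
  A. C: ✓ matches
  B. A: ✗ does not match
  C. V: ✗ does not match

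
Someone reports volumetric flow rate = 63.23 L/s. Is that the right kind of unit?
Yes

volumetric flow rate has SI base units: m^3 / s
L/s reduces to the same SI base units, so it is a valid unit for volumetric flow rate.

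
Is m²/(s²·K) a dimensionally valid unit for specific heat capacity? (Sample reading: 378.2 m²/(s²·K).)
Yes

specific heat capacity has SI base units: m^2 / (s^2 * K)
m²/(s²·K) reduces to the same SI base units, so it is a valid unit for specific heat capacity.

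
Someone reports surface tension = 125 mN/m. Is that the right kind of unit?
Yes

surface tension has SI base units: kg / s^2
mN/m reduces to the same SI base units, so it is a valid unit for surface tension.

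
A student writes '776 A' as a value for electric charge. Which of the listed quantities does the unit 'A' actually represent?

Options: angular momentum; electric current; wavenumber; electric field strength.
electric current

electric charge should have units dimensionally equivalent to A * s (e.g. C).
The given unit 'A' reduces to A. Of the listed options, that is the dimensionality of electric current.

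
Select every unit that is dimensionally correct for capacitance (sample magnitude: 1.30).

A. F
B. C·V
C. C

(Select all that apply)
A

capacitance has SI base units: A^2 * s^4 / (kg * m^2)

Checking each option against A^2 * s^4 / (kg * m^2):
  A. F: ✓ matches
  B. C·V: ✗ does not match
  C. C: ✗ does not match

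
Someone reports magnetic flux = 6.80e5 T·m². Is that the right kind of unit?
Yes

magnetic flux has SI base units: kg * m^2 / (A * s^2)
T·m² reduces to the same SI base units, so it is a valid unit for magnetic flux.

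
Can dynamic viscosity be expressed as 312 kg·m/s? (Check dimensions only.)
No

dynamic viscosity has SI base units: kg / (m * s)
kg·m/s does NOT reduce to kg / (m * s); a valid unit for dynamic viscosity would be e.g. Pa·s.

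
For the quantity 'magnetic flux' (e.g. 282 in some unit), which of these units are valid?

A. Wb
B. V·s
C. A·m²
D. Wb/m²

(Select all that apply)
A, B

magnetic flux has SI base units: kg * m^2 / (A * s^2)

Checking each option against kg * m^2 / (A * s^2):
  A. Wb: ✓ matches
  B. V·s: ✓ matches
  C. A·m²: ✗ does not match
  D. Wb/m²: ✗ does not match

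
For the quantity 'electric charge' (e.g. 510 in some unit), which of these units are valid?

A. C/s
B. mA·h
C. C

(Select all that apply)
B, C

electric charge has SI base units: A * s

Checking each option against A * s:
  A. C/s: ✗ does not match
  B. mA·h: ✓ matches
  C. C: ✓ matches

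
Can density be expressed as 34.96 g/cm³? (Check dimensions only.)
Yes

density has SI base units: kg / m^3
g/cm³ reduces to the same SI base units, so it is a valid unit for density.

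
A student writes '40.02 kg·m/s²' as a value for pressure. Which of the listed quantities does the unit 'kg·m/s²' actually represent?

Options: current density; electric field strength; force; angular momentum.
force

pressure should have units dimensionally equivalent to kg / (m * s^2) (e.g. Pa).
The given unit 'kg·m/s²' reduces to kg * m / s^2. Of the listed options, that is the dimensionality of force.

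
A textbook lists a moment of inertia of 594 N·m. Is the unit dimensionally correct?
No

moment of inertia has SI base units: kg * m^2
N·m does NOT reduce to kg * m^2; a valid unit for moment of inertia would be e.g. kg·m².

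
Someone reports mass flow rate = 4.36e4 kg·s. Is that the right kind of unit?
No

mass flow rate has SI base units: kg / s
kg·s does NOT reduce to kg / s; a valid unit for mass flow rate would be e.g. kg/s.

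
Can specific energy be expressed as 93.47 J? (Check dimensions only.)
No

specific energy has SI base units: m^2 / s^2
J does NOT reduce to m^2 / s^2; a valid unit for specific energy would be e.g. J/kg.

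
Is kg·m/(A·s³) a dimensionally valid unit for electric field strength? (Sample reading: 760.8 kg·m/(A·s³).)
Yes

electric field strength has SI base units: kg * m / (A * s^3)
kg·m/(A·s³) reduces to the same SI base units, so it is a valid unit for electric field strength.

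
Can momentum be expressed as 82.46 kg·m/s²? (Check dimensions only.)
No

momentum has SI base units: kg * m / s
kg·m/s² does NOT reduce to kg * m / s; a valid unit for momentum would be e.g. kg·m/s.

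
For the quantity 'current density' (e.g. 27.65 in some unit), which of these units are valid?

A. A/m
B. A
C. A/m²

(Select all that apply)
C

current density has SI base units: A / m^2

Checking each option against A / m^2:
  A. A/m: ✗ does not match
  B. A: ✗ does not match
  C. A/m²: ✓ matches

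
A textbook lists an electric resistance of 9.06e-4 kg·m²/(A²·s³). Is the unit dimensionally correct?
Yes

electric resistance has SI base units: kg * m^2 / (A^2 * s^3)
kg·m²/(A²·s³) reduces to the same SI base units, so it is a valid unit for electric resistance.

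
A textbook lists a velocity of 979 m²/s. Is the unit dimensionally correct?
No

velocity has SI base units: m / s
m²/s does NOT reduce to m / s; a valid unit for velocity would be e.g. m/s.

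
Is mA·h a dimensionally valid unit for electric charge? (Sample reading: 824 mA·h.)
Yes

electric charge has SI base units: A * s
mA·h reduces to the same SI base units, so it is a valid unit for electric charge.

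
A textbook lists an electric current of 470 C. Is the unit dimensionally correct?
No

electric current has SI base units: A
C does NOT reduce to A; a valid unit for electric current would be e.g. A.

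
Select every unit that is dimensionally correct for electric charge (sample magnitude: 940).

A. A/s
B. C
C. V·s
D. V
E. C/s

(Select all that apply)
B

electric charge has SI base units: A * s

Checking each option against A * s:
  A. A/s: ✗ does not match
  B. C: ✓ matches
  C. V·s: ✗ does not match
  D. V: ✗ does not match
  E. C/s: ✗ does not match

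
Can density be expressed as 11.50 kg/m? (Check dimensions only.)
No

density has SI base units: kg / m^3
kg/m does NOT reduce to kg / m^3; a valid unit for density would be e.g. kg/m³.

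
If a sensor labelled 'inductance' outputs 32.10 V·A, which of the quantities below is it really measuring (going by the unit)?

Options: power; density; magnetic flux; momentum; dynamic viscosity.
power

inductance should have units dimensionally equivalent to kg * m^2 / (A^2 * s^2) (e.g. H).
The given unit 'V·A' reduces to kg * m^2 / s^3. Of the listed options, that is the dimensionality of power.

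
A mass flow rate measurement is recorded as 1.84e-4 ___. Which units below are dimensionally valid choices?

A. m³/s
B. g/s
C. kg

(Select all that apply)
B

mass flow rate has SI base units: kg / s

Checking each option against kg / s:
  A. m³/s: ✗ does not match
  B. g/s: ✓ matches
  C. kg: ✗ does not match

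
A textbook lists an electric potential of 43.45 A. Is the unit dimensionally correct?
No

electric potential has SI base units: kg * m^2 / (A * s^3)
A does NOT reduce to kg * m^2 / (A * s^3); a valid unit for electric potential would be e.g. V.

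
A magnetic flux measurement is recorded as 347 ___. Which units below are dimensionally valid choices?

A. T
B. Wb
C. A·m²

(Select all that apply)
B

magnetic flux has SI base units: kg * m^2 / (A * s^2)

Checking each option against kg * m^2 / (A * s^2):
  A. T: ✗ does not match
  B. Wb: ✓ matches
  C. A·m²: ✗ does not match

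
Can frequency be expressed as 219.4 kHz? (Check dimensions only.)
Yes

frequency has SI base units: 1 / s
kHz reduces to the same SI base units, so it is a valid unit for frequency.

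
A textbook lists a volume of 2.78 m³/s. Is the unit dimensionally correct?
No

volume has SI base units: m^3
m³/s does NOT reduce to m^3; a valid unit for volume would be e.g. m³.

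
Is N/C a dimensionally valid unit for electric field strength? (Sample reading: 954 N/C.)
Yes

electric field strength has SI base units: kg * m / (A * s^3)
N/C reduces to the same SI base units, so it is a valid unit for electric field strength.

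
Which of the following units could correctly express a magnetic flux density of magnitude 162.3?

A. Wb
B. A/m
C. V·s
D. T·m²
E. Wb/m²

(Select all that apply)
E

magnetic flux density has SI base units: kg / (A * s^2)

Checking each option against kg / (A * s^2):
  A. Wb: ✗ does not match
  B. A/m: ✗ does not match
  C. V·s: ✗ does not match
  D. T·m²: ✗ does not match
  E. Wb/m²: ✓ matches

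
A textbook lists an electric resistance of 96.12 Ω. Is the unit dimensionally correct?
Yes

electric resistance has SI base units: kg * m^2 / (A^2 * s^3)
Ω reduces to the same SI base units, so it is a valid unit for electric resistance.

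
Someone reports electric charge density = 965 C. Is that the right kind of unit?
No

electric charge density has SI base units: A * s / m^3
C does NOT reduce to A * s / m^3; a valid unit for electric charge density would be e.g. C/m³.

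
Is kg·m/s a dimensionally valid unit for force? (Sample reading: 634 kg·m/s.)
No

force has SI base units: kg * m / s^2
kg·m/s does NOT reduce to kg * m / s^2; a valid unit for force would be e.g. N.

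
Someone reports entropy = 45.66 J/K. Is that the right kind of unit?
Yes

entropy has SI base units: kg * m^2 / (s^2 * K)
J/K reduces to the same SI base units, so it is a valid unit for entropy.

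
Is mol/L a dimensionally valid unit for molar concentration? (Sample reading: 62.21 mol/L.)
Yes

molar concentration has SI base units: mol / m^3
mol/L reduces to the same SI base units, so it is a valid unit for molar concentration.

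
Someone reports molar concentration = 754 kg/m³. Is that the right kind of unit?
No

molar concentration has SI base units: mol / m^3
kg/m³ does NOT reduce to mol / m^3; a valid unit for molar concentration would be e.g. mol/m³.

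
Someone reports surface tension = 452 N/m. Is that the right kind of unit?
Yes

surface tension has SI base units: kg / s^2
N/m reduces to the same SI base units, so it is a valid unit for surface tension.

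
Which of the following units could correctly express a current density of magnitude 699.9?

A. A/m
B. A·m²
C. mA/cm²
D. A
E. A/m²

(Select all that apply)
C, E

current density has SI base units: A / m^2

Checking each option against A / m^2:
  A. A/m: ✗ does not match
  B. A·m²: ✗ does not match
  C. mA/cm²: ✓ matches
  D. A: ✗ does not match
  E. A/m²: ✓ matches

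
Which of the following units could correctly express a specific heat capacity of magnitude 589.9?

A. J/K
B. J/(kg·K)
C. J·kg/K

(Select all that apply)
B

specific heat capacity has SI base units: m^2 / (s^2 * K)

Checking each option against m^2 / (s^2 * K):
  A. J/K: ✗ does not match
  B. J/(kg·K): ✓ matches
  C. J·kg/K: ✗ does not match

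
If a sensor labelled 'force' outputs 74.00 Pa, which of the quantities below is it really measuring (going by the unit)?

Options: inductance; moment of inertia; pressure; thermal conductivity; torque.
pressure

force should have units dimensionally equivalent to kg * m / s^2 (e.g. N).
The given unit 'Pa' reduces to kg / (m * s^2). Of the listed options, that is the dimensionality of pressure.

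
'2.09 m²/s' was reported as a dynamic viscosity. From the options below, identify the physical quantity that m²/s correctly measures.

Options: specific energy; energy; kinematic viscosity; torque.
kinematic viscosity

dynamic viscosity should have units dimensionally equivalent to kg / (m * s) (e.g. Pa·s).
The given unit 'm²/s' reduces to m^2 / s. Of the listed options, that is the dimensionality of kinematic viscosity.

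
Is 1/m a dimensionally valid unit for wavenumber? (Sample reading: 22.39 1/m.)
Yes

wavenumber has SI base units: 1 / m
1/m reduces to the same SI base units, so it is a valid unit for wavenumber.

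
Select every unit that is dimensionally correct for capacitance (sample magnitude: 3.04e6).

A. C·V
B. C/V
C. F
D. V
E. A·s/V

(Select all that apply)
B, C, E

capacitance has SI base units: A^2 * s^4 / (kg * m^2)

Checking each option against A^2 * s^4 / (kg * m^2):
  A. C·V: ✗ does not match
  B. C/V: ✓ matches
  C. F: ✓ matches
  D. V: ✗ does not match
  E. A·s/V: ✓ matches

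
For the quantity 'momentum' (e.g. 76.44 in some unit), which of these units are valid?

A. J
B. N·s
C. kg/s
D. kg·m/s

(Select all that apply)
B, D

momentum has SI base units: kg * m / s

Checking each option against kg * m / s:
  A. J: ✗ does not match
  B. N·s: ✓ matches
  C. kg/s: ✗ does not match
  D. kg·m/s: ✓ matches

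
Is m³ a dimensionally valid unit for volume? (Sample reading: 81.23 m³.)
Yes

volume has SI base units: m^3
m³ reduces to the same SI base units, so it is a valid unit for volume.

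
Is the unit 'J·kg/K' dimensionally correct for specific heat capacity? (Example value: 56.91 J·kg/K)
No

specific heat capacity has SI base units: m^2 / (s^2 * K)
J·kg/K does NOT reduce to m^2 / (s^2 * K); a valid unit for specific heat capacity would be e.g. J/(kg·K).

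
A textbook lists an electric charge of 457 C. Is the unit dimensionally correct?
Yes

electric charge has SI base units: A * s
C reduces to the same SI base units, so it is a valid unit for electric charge.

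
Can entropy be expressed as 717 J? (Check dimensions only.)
No

entropy has SI base units: kg * m^2 / (s^2 * K)
J does NOT reduce to kg * m^2 / (s^2 * K); a valid unit for entropy would be e.g. J/K.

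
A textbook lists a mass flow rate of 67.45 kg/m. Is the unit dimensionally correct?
No

mass flow rate has SI base units: kg / s
kg/m does NOT reduce to kg / s; a valid unit for mass flow rate would be e.g. kg/s.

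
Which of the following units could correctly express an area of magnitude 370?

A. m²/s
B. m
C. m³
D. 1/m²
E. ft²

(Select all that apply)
E

area has SI base units: m^2

Checking each option against m^2:
  A. m²/s: ✗ does not match
  B. m: ✗ does not match
  C. m³: ✗ does not match
  D. 1/m²: ✗ does not match
  E. ft²: ✓ matches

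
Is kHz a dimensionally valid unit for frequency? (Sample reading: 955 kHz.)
Yes

frequency has SI base units: 1 / s
kHz reduces to the same SI base units, so it is a valid unit for frequency.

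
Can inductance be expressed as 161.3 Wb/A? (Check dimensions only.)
Yes

inductance has SI base units: kg * m^2 / (A^2 * s^2)
Wb/A reduces to the same SI base units, so it is a valid unit for inductance.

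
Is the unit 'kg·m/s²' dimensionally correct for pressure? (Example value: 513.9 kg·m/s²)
No

pressure has SI base units: kg / (m * s^2)
kg·m/s² does NOT reduce to kg / (m * s^2); a valid unit for pressure would be e.g. Pa.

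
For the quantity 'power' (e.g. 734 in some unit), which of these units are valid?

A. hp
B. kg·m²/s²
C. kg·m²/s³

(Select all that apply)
A, C

power has SI base units: kg * m^2 / s^3

Checking each option against kg * m^2 / s^3:
  A. hp: ✓ matches
  B. kg·m²/s²: ✗ does not match
  C. kg·m²/s³: ✓ matches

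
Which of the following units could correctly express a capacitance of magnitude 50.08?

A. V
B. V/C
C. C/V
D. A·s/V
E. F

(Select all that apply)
C, D, E

capacitance has SI base units: A^2 * s^4 / (kg * m^2)

Checking each option against A^2 * s^4 / (kg * m^2):
  A. V: ✗ does not match
  B. V/C: ✗ does not match
  C. C/V: ✓ matches
  D. A·s/V: ✓ matches
  E. F: ✓ matches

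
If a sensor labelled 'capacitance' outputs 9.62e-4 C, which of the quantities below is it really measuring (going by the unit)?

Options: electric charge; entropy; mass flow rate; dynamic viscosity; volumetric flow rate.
electric charge

capacitance should have units dimensionally equivalent to A^2 * s^4 / (kg * m^2) (e.g. F).
The given unit 'C' reduces to A * s. Of the listed options, that is the dimensionality of electric charge.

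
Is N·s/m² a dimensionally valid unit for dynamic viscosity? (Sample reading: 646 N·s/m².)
Yes

dynamic viscosity has SI base units: kg / (m * s)
N·s/m² reduces to the same SI base units, so it is a valid unit for dynamic viscosity.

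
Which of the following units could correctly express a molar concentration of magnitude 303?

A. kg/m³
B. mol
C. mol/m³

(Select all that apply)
C

molar concentration has SI base units: mol / m^3

Checking each option against mol / m^3:
  A. kg/m³: ✗ does not match
  B. mol: ✗ does not match
  C. mol/m³: ✓ matches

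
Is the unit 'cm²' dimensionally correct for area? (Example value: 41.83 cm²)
Yes

area has SI base units: m^2
cm² reduces to the same SI base units, so it is a valid unit for area.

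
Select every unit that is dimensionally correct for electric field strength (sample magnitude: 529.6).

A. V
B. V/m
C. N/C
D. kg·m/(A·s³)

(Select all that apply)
B, C, D

electric field strength has SI base units: kg * m / (A * s^3)

Checking each option against kg * m / (A * s^3):
  A. V: ✗ does not match
  B. V/m: ✓ matches
  C. N/C: ✓ matches
  D. kg·m/(A·s³): ✓ matches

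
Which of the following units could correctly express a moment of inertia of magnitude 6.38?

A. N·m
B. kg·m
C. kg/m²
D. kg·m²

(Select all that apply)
D

moment of inertia has SI base units: kg * m^2

Checking each option against kg * m^2:
  A. N·m: ✗ does not match
  B. kg·m: ✗ does not match
  C. kg/m²: ✗ does not match
  D. kg·m²: ✓ matches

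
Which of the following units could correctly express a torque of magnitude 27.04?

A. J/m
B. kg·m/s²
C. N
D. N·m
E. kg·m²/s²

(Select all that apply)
D, E

torque has SI base units: kg * m^2 / s^2

Checking each option against kg * m^2 / s^2:
  A. J/m: ✗ does not match
  B. kg·m/s²: ✗ does not match
  C. N: ✗ does not match
  D. N·m: ✓ matches
  E. kg·m²/s²: ✓ matches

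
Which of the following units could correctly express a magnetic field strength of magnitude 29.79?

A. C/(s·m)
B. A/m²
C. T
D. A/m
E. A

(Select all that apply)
A, D

magnetic field strength has SI base units: A / m

Checking each option against A / m:
  A. C/(s·m): ✓ matches
  B. A/m²: ✗ does not match
  C. T: ✗ does not match
  D. A/m: ✓ matches
  E. A: ✗ does not match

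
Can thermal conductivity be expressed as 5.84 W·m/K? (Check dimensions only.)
No

thermal conductivity has SI base units: kg * m / (s^3 * K)
W·m/K does NOT reduce to kg * m / (s^3 * K); a valid unit for thermal conductivity would be e.g. W/(m·K).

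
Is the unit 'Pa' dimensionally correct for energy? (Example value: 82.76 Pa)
No

energy has SI base units: kg * m^2 / s^2
Pa does NOT reduce to kg * m^2 / s^2; a valid unit for energy would be e.g. J.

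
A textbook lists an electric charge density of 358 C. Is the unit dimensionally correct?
No

electric charge density has SI base units: A * s / m^3
C does NOT reduce to A * s / m^3; a valid unit for electric charge density would be e.g. C/m³.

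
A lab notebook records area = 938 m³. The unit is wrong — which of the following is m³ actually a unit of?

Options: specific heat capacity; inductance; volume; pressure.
volume

area should have units dimensionally equivalent to m^2 (e.g. m²).
The given unit 'm³' reduces to m^3. Of the listed options, that is the dimensionality of volume.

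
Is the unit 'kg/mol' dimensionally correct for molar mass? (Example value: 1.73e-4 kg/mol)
Yes

molar mass has SI base units: kg / mol
kg/mol reduces to the same SI base units, so it is a valid unit for molar mass.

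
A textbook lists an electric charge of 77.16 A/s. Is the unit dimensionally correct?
No

electric charge has SI base units: A * s
A/s does NOT reduce to A * s; a valid unit for electric charge would be e.g. C.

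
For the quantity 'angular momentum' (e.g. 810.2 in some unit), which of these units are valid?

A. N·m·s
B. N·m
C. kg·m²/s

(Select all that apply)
A, C

angular momentum has SI base units: kg * m^2 / s

Checking each option against kg * m^2 / s:
  A. N·m·s: ✓ matches
  B. N·m: ✗ does not match
  C. kg·m²/s: ✓ matches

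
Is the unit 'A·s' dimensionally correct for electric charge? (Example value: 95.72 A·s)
Yes

electric charge has SI base units: A * s
A·s reduces to the same SI base units, so it is a valid unit for electric charge.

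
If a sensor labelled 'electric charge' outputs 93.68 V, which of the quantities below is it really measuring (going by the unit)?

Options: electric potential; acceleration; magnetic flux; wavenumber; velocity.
electric potential

electric charge should have units dimensionally equivalent to A * s (e.g. C).
The given unit 'V' reduces to kg * m^2 / (A * s^3). Of the listed options, that is the dimensionality of electric potential.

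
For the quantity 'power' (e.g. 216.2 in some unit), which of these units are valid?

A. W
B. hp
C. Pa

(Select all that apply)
A, B

power has SI base units: kg * m^2 / s^3

Checking each option against kg * m^2 / s^3:
  A. W: ✓ matches
  B. hp: ✓ matches
  C. Pa: ✗ does not match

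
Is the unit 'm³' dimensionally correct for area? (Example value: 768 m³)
No

area has SI base units: m^2
m³ does NOT reduce to m^2; a valid unit for area would be e.g. m².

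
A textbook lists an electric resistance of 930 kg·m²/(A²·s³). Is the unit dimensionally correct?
Yes

electric resistance has SI base units: kg * m^2 / (A^2 * s^3)
kg·m²/(A²·s³) reduces to the same SI base units, so it is a valid unit for electric resistance.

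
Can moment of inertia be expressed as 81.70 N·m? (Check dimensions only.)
No

moment of inertia has SI base units: kg * m^2
N·m does NOT reduce to kg * m^2; a valid unit for moment of inertia would be e.g. kg·m².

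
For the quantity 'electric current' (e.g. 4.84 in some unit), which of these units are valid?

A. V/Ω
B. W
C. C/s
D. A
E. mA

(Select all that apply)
A, C, D, E

electric current has SI base units: A

Checking each option against A:
  A. V/Ω: ✓ matches
  B. W: ✗ does not match
  C. C/s: ✓ matches
  D. A: ✓ matches
  E. mA: ✓ matches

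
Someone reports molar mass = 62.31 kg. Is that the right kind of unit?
No

molar mass has SI base units: kg / mol
kg does NOT reduce to kg / mol; a valid unit for molar mass would be e.g. kg/mol.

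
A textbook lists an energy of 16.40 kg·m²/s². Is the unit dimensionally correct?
Yes

energy has SI base units: kg * m^2 / s^2
kg·m²/s² reduces to the same SI base units, so it is a valid unit for energy.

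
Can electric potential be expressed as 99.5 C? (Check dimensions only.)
No

electric potential has SI base units: kg * m^2 / (A * s^3)
C does NOT reduce to kg * m^2 / (A * s^3); a valid unit for electric potential would be e.g. V.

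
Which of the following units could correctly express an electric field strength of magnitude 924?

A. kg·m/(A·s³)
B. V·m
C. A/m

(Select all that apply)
A

electric field strength has SI base units: kg * m / (A * s^3)

Checking each option against kg * m / (A * s^3):
  A. kg·m/(A·s³): ✓ matches
  B. V·m: ✗ does not match
  C. A/m: ✗ does not match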